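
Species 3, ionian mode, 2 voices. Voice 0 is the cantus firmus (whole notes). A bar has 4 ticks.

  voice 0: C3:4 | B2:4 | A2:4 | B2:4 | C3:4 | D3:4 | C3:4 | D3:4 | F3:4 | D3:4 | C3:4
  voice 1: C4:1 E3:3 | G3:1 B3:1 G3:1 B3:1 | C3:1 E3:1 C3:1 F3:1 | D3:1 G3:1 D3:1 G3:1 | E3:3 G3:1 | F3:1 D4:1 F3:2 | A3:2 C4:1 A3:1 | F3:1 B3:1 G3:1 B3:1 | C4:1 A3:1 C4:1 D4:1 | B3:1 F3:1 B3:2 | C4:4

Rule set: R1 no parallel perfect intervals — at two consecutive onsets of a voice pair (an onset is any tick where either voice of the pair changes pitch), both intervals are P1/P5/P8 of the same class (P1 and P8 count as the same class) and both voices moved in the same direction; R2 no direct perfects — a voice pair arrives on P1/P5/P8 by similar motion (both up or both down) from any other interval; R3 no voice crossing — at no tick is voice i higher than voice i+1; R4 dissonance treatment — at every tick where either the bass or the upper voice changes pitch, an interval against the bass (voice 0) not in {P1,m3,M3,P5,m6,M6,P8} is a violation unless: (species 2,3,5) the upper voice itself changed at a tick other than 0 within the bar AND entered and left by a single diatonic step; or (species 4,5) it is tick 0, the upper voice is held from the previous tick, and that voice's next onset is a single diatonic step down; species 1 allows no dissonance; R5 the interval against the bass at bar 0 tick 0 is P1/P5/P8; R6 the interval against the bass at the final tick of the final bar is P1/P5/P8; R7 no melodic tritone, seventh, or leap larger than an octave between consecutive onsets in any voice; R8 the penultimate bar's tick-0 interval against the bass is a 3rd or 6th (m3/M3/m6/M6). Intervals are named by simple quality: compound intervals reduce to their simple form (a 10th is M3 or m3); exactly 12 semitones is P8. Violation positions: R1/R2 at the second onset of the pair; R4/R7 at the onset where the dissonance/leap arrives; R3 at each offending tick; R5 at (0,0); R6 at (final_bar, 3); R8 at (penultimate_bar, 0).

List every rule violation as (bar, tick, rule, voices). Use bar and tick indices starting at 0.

(2, 0, R7, (1,))
(7, 1, R7, (1,))
(7, 2, R4, (0, 1))
(8, 0, R2, (0, 1))
(9, 1, R7, (1,))
(9, 2, R7, (1,))

bar 0: v0=C3 v1=C4 downbeat P8
bar 1: v0=B2 v1=G3 downbeat m6
bar 2: v0=A2 v1=C3 downbeat m3
bar 3: v0=B2 v1=D3 downbeat m3
bar 4: v0=C3 v1=E3 downbeat M3
bar 5: v0=D3 v1=F3 downbeat m3
bar 6: v0=C3 v1=A3 downbeat M6
bar 7: v0=D3 v1=F3 downbeat m3
bar 8: v0=F3 v1=C4 downbeat P5
bar 9: v0=D3 v1=B3 downbeat M6
bar 10: v0=C3 v1=C4 downbeat P8
  -> R7 @ bar 2 tick 0 v(1,): B3->C3 leap 11st
  -> R7 @ bar 7 tick 1 v(1,): F3->B3 leap 6st
  -> R4 @ bar 7 tick 2 v(0, 1): D3/G3 P4 untreated
  -> R2 @ bar 8 tick 0 v(0, 1): D3/B3 M6 -> F3/C4 P5 similar
  -> R7 @ bar 9 tick 1 v(1,): B3->F3 leap 6st
  -> R7 @ bar 9 tick 2 v(1,): F3->B3 leap 6st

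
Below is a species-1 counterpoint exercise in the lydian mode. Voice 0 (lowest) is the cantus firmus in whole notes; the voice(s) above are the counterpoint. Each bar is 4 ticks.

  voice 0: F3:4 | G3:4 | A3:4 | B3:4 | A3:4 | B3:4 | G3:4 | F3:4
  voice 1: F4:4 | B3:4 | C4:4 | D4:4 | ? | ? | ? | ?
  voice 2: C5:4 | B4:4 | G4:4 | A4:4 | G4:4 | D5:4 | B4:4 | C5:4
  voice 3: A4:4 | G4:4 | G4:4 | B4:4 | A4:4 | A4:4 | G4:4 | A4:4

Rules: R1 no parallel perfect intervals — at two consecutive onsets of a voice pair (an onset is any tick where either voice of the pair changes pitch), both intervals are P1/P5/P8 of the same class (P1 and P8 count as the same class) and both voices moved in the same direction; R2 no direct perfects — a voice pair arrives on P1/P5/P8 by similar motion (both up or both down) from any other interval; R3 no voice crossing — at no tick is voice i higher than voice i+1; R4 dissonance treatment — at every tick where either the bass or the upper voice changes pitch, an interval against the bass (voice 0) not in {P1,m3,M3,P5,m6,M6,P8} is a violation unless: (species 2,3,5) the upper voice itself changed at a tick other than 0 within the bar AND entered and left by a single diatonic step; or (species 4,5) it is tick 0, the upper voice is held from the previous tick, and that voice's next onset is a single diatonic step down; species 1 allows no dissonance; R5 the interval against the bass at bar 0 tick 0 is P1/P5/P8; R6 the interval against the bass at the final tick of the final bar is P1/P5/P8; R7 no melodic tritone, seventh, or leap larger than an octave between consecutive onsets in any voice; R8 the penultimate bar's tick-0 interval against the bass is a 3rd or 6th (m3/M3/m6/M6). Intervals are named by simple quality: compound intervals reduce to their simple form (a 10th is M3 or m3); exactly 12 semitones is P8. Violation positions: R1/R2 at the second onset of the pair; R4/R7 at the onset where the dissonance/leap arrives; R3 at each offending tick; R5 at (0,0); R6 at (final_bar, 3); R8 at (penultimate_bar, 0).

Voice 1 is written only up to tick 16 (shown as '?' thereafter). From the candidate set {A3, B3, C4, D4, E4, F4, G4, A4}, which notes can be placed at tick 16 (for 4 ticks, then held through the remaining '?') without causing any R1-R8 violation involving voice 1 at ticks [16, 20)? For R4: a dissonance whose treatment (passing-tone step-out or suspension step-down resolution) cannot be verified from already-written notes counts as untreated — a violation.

A3: violates R2
B3: violates R4
C4: violates R1
D4: violates R4
E4: legal
F4: legal
G4: violates R4
A4: violates R3

{E4, F4}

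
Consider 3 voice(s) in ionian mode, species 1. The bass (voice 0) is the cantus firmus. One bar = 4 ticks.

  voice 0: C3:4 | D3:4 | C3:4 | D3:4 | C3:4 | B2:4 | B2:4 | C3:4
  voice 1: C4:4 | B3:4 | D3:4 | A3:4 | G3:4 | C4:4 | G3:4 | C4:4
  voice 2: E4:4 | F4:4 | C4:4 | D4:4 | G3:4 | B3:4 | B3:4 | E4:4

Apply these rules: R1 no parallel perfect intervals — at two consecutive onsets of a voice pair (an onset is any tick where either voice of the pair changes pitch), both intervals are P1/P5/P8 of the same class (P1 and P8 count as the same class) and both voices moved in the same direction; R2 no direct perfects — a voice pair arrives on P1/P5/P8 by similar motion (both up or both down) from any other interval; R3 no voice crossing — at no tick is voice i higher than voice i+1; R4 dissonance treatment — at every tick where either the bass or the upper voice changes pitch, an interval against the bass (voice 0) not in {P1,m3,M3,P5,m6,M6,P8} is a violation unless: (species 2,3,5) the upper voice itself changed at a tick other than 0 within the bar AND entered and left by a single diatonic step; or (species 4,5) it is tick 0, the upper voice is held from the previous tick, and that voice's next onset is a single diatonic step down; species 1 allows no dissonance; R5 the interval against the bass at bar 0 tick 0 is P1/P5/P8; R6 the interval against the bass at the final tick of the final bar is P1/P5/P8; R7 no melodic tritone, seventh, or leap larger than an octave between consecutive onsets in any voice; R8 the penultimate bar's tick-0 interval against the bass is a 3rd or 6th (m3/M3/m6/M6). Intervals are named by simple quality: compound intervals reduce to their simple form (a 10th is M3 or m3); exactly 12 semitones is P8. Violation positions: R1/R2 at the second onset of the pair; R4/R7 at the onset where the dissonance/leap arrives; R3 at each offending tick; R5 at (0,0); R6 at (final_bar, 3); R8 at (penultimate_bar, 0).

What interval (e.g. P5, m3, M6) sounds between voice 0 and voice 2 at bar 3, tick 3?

voice 0=D3 voice 2=D4 -> P8

P8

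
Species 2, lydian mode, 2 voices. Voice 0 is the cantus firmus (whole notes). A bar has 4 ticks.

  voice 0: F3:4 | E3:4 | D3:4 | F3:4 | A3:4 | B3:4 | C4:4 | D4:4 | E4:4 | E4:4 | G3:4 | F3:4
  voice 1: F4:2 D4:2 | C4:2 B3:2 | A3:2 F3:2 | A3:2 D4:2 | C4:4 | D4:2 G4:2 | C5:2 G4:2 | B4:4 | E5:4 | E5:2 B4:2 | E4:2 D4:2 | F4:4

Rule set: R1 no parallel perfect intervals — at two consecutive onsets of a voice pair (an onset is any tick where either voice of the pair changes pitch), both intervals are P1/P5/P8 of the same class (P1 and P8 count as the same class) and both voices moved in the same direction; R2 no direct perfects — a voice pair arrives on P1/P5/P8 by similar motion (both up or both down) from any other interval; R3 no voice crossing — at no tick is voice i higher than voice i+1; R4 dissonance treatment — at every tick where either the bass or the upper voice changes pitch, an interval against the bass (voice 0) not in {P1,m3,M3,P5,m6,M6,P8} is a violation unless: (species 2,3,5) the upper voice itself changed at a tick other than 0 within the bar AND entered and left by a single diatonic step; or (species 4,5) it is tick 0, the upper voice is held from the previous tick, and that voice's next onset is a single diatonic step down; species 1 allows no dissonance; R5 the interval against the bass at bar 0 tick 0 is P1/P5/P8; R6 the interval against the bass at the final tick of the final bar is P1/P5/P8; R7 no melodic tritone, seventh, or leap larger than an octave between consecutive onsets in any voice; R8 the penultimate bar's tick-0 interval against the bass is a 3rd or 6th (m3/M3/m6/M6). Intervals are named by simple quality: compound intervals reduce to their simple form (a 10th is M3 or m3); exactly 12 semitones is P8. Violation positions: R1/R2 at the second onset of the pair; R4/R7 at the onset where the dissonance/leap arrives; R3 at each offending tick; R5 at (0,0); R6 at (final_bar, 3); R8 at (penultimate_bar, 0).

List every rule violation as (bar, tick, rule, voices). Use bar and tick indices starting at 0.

bar 0: v0=F3 v1=F4 downbeat P8
bar 1: v0=E3 v1=C4 downbeat m6
bar 2: v0=D3 v1=A3 downbeat P5
bar 3: v0=F3 v1=A3 downbeat M3
bar 4: v0=A3 v1=C4 downbeat m3
bar 5: v0=B3 v1=D4 downbeat m3
bar 6: v0=C4 v1=C5 downbeat P8
bar 7: v0=D4 v1=B4 downbeat M6
bar 8: v0=E4 v1=E5 downbeat P8
bar 9: v0=E4 v1=E5 downbeat P8
bar 10: v0=G3 v1=E4 downbeat M6
bar 11: v0=F3 v1=F4 downbeat P8
  -> R1 @ bar 2 tick 0 v(0, 1): E3/B3 P5 -> D3/A3 P5 similar
  -> R2 @ bar 6 tick 0 v(0, 1): B3/G4 m6 -> C4/C5 P8 similar
  -> R2 @ bar 8 tick 0 v(0, 1): D4/B4 M6 -> E4/E5 P8 similar

(2, 0, R1, (0, 1))
(6, 0, R2, (0, 1))
(8, 0, R2, (0, 1))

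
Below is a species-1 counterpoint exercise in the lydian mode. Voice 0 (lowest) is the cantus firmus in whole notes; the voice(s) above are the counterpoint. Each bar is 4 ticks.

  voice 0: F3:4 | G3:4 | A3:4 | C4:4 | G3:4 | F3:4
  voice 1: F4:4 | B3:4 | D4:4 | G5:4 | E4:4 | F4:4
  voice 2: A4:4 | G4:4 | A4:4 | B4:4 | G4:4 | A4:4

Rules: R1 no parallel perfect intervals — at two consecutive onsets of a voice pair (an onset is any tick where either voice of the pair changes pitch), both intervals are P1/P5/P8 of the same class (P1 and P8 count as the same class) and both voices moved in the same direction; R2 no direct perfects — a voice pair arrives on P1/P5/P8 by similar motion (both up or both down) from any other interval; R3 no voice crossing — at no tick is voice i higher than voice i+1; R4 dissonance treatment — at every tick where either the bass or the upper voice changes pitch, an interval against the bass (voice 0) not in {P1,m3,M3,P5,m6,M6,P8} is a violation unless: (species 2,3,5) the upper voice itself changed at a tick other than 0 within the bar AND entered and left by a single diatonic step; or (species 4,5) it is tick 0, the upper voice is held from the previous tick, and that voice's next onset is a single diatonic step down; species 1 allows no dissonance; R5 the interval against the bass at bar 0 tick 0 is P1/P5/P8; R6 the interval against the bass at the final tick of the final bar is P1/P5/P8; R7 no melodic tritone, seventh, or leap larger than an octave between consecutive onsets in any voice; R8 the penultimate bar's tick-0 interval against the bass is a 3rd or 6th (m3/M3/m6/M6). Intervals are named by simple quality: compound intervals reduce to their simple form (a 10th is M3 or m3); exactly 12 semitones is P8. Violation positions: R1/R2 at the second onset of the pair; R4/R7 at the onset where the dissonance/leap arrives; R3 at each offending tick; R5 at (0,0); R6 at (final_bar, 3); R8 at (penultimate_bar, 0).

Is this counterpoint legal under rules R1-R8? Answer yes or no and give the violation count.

No (16 violations)

bar 0: v0=F3 v1=F4 v2=A4 (M3)
bar 1: v0=G3 v1=B3 v2=G4 (P8)
bar 2: v0=A3 v1=D4 v2=A4 (P8)
bar 3: v0=C4 v1=G5 v2=B4 (M7)
bar 4: v0=G3 v1=E4 v2=G4 (P8)
bar 5: v0=F3 v1=F4 v2=A4 (M3)
  R5 @ bar0.0: opens on M3
  R7 @ bar1.0: F4->B3 leap 6st
  R1 @ bar2.0: G3/G4 P8 -> A3/A4 P8 similar
  R2 @ bar2.0: B3/G4 m6 -> D4/A4 P5 similar
  R4 @ bar2.0: A3/D4 P4 untreated
  R2 @ bar3.0: A3/D4 P4 -> C4/G5 P5 similar
  R3 @ bar3.0: G5 above B4
  R4 @ bar3.0: C4/B4 M7 untreated
  R7 @ bar3.0: D4->G5 leap 17st
  R3 @ bar3.1: G5 above B4
  R3 @ bar3.2: G5 above B4
  R3 @ bar3.3: G5 above B4
  R2 @ bar4.0: C4/B4 M7 -> G3/G4 P8 similar
  R7 @ bar4.0: G5->E4 leap 15st
  R8 @ bar4.0: penult P8 not 3rd/6th
  R6 @ bar5.3: closes on M3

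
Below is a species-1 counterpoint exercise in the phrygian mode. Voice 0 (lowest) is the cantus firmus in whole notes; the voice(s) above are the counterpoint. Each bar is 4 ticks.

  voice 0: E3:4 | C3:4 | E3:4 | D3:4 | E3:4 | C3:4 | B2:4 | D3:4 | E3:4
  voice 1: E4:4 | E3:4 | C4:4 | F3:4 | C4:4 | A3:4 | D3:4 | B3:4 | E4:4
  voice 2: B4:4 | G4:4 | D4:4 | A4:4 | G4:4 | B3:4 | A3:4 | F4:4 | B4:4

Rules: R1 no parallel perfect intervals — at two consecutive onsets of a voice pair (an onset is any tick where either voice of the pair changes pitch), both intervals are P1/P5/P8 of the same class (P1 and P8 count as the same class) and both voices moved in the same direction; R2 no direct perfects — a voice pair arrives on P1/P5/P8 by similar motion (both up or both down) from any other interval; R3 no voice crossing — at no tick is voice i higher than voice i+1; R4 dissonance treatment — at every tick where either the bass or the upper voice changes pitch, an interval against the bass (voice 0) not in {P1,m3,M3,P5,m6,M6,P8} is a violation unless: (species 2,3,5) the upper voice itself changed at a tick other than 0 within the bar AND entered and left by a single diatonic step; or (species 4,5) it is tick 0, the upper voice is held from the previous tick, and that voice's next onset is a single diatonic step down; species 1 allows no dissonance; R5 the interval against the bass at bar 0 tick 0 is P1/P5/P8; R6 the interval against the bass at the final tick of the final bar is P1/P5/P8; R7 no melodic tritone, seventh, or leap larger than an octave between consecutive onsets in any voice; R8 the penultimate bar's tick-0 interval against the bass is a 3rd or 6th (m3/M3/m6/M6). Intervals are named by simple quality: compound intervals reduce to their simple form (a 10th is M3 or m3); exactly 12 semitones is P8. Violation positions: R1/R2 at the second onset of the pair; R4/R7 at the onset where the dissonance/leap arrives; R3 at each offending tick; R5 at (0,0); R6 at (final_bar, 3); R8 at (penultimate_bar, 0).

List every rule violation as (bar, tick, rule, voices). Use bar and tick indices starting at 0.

bar 0: v0=E3 v1=E4 v2=B4 downbeat P5
bar 1: v0=C3 v1=E3 v2=G4 downbeat P5
bar 2: v0=E3 v1=C4 v2=D4 downbeat m7
bar 3: v0=D3 v1=F3 v2=A4 downbeat P5
bar 4: v0=E3 v1=C4 v2=G4 downbeat m3
bar 5: v0=C3 v1=A3 v2=B3 downbeat M7
bar 6: v0=B2 v1=D3 v2=A3 downbeat m7
bar 7: v0=D3 v1=B3 v2=F4 downbeat m3
bar 8: v0=E3 v1=E4 v2=B4 downbeat P5
  -> R1 @ bar 1 tick 0 v(0, 2): E3/B4 P5 -> C3/G4 P5 similar
  -> R4 @ bar 2 tick 0 v(0, 2): E3/D4 m7 untreated
  -> R4 @ bar 5 tick 0 v(0, 2): C3/B3 M7 untreated
  -> R2 @ bar 6 tick 0 v(1, 2): A3/B3 M2 -> D3/A3 P5 similar
  -> R4 @ bar 6 tick 0 v(0, 2): B2/A3 m7 untreated
  -> R2 @ bar 8 tick 0 v(0, 1): D3/B3 M6 -> E3/E4 P8 similar
  -> R2 @ bar 8 tick 0 v(0, 2): D3/F4 m3 -> E3/B4 P5 similar
  -> R2 @ bar 8 tick 0 v(1, 2): B3/F4 TT -> E4/B4 P5 similar
  -> R7 @ bar 8 tick 0 v(2,): F4->B4 leap 6st

(1, 0, R1, (0, 2))
(2, 0, R4, (0, 2))
(5, 0, R4, (0, 2))
(6, 0, R2, (1, 2))
(6, 0, R4, (0, 2))
(8, 0, R2, (0, 1))
(8, 0, R2, (0, 2))
(8, 0, R2, (1, 2))
(8, 0, R7, (2,))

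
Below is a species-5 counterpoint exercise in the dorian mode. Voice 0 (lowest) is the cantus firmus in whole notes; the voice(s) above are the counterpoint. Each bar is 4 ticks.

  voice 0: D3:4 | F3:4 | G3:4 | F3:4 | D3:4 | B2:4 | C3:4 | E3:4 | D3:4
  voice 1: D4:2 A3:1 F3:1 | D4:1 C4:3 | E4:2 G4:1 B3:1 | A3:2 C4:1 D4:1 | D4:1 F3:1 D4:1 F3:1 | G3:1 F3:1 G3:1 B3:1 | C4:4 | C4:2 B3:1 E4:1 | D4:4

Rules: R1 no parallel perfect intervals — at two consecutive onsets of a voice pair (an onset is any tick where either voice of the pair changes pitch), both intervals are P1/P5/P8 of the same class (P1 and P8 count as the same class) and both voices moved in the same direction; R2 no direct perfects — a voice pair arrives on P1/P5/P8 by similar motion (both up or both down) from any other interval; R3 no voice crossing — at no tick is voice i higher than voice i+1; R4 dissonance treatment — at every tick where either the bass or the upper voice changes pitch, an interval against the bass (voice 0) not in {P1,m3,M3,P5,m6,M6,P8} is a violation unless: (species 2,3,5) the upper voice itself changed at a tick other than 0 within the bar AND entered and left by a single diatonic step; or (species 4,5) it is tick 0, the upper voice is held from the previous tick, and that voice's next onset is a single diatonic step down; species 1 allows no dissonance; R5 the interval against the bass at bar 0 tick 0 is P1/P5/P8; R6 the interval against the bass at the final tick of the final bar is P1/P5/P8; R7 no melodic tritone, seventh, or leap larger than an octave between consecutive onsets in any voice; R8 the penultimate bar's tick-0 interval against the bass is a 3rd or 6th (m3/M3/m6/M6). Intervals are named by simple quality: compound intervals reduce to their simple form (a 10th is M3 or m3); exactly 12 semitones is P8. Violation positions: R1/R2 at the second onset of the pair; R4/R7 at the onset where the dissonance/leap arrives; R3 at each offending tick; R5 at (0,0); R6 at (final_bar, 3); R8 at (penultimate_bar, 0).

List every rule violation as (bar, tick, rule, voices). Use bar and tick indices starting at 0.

bar 0: v0=D3 v1=D4 downbeat P8
bar 1: v0=F3 v1=D4 downbeat M6
bar 2: v0=G3 v1=E4 downbeat M6
bar 3: v0=F3 v1=A3 downbeat M3
bar 4: v0=D3 v1=D4 downbeat P8
bar 5: v0=B2 v1=G3 downbeat m6
bar 6: v0=C3 v1=C4 downbeat P8
bar 7: v0=E3 v1=C4 downbeat m6
bar 8: v0=D3 v1=D4 downbeat P8
  -> R1 @ bar 6 tick 0 v(0, 1): B2/B3 P8 -> C3/C4 P8 similar
  -> R1 @ bar 8 tick 0 v(0, 1): E3/E4 P8 -> D3/D4 P8 similar

(6, 0, R1, (0, 1))
(8, 0, R1, (0, 1))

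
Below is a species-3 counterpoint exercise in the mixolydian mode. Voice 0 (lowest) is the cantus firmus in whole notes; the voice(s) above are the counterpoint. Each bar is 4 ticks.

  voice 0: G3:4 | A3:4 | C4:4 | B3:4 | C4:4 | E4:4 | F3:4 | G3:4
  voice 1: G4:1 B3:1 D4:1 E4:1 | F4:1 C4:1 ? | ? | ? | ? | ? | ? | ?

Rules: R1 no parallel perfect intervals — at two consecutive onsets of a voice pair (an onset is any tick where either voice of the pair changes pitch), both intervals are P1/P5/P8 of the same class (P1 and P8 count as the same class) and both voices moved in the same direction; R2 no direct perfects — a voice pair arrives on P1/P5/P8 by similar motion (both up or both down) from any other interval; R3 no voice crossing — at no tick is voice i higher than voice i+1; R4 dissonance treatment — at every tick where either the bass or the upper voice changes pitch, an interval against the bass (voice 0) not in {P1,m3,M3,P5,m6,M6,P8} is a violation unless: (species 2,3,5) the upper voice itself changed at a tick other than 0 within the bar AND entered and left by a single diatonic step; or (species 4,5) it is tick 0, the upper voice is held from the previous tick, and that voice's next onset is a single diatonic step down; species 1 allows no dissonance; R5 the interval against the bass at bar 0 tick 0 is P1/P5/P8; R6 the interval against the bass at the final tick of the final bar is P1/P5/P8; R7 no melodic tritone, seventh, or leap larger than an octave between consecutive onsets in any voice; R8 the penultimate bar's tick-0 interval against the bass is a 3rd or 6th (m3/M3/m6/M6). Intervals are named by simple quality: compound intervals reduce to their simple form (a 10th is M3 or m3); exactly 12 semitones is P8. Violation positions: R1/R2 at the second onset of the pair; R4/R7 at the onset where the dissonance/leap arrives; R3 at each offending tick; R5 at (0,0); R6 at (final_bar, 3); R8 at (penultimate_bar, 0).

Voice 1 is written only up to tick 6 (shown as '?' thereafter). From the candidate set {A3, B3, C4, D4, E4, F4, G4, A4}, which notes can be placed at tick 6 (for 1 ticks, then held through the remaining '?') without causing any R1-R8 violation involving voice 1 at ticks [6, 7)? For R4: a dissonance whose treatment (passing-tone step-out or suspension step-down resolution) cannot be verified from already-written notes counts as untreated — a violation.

A3: legal
B3: violates R4
C4: legal
D4: violates R4
E4: legal
F4: legal
G4: violates R4
A4: legal

{A3, A4, C4, E4, F4}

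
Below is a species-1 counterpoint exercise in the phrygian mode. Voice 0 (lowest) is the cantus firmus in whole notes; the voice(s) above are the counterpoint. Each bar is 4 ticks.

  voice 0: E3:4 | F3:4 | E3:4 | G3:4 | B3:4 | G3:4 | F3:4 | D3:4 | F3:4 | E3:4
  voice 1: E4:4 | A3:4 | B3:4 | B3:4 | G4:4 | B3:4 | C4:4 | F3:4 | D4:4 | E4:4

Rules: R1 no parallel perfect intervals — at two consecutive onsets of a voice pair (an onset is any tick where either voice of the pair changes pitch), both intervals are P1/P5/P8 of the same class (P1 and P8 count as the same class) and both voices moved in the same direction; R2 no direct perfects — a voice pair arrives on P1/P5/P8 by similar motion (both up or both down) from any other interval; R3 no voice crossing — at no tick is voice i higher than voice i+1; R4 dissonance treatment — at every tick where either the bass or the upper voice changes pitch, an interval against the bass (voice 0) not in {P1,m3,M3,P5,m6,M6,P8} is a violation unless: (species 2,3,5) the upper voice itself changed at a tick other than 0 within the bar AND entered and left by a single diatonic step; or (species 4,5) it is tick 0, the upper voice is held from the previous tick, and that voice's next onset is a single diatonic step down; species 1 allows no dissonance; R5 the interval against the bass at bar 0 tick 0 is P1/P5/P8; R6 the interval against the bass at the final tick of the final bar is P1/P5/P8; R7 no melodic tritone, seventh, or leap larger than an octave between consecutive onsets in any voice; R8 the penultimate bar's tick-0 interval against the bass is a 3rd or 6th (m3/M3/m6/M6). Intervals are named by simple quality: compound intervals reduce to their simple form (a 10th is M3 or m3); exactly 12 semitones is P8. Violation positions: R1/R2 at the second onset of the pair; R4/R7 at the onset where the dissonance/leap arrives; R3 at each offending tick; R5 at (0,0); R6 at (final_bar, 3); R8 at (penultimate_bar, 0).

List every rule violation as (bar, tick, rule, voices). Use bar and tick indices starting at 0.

No violations across 10 bars (E3..E3 vs E4..E4).

bar 0: v0=E3 v1=E4 downbeat P8
bar 1: v0=F3 v1=A3 downbeat M3
bar 2: v0=E3 v1=B3 downbeat P5
bar 3: v0=G3 v1=B3 downbeat M3
bar 4: v0=B3 v1=G4 downbeat m6
bar 5: v0=G3 v1=B3 downbeat M3
bar 6: v0=F3 v1=C4 downbeat P5
bar 7: v0=D3 v1=F3 downbeat m3
bar 8: v0=F3 v1=D4 downbeat M6
bar 9: v0=E3 v1=E4 downbeat P8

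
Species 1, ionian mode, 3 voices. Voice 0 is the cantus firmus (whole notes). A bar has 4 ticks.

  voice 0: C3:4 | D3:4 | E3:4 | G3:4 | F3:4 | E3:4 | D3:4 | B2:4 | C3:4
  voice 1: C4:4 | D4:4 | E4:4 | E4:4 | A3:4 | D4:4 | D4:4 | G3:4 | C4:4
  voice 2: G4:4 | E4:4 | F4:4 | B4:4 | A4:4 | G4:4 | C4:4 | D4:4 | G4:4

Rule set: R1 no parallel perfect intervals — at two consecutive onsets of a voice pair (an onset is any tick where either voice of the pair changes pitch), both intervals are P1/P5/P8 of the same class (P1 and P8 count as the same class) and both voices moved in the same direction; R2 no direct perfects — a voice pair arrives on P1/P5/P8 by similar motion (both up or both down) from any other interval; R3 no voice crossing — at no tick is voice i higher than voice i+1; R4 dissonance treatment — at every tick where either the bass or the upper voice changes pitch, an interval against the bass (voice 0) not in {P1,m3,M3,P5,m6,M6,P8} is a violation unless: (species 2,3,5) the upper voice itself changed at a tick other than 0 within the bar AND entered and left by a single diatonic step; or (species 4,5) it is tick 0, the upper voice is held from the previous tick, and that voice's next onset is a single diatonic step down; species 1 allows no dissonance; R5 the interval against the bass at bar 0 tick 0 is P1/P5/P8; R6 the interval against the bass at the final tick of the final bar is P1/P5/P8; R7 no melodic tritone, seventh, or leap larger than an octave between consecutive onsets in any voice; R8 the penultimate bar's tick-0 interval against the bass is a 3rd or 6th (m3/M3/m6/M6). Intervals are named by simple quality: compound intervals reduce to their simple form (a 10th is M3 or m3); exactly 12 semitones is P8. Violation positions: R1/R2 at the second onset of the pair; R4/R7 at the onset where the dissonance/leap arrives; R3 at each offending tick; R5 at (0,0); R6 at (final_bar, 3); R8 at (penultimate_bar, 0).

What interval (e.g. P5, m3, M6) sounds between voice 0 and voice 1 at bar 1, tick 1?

voice 0=D3 voice 1=D4 -> P8

P8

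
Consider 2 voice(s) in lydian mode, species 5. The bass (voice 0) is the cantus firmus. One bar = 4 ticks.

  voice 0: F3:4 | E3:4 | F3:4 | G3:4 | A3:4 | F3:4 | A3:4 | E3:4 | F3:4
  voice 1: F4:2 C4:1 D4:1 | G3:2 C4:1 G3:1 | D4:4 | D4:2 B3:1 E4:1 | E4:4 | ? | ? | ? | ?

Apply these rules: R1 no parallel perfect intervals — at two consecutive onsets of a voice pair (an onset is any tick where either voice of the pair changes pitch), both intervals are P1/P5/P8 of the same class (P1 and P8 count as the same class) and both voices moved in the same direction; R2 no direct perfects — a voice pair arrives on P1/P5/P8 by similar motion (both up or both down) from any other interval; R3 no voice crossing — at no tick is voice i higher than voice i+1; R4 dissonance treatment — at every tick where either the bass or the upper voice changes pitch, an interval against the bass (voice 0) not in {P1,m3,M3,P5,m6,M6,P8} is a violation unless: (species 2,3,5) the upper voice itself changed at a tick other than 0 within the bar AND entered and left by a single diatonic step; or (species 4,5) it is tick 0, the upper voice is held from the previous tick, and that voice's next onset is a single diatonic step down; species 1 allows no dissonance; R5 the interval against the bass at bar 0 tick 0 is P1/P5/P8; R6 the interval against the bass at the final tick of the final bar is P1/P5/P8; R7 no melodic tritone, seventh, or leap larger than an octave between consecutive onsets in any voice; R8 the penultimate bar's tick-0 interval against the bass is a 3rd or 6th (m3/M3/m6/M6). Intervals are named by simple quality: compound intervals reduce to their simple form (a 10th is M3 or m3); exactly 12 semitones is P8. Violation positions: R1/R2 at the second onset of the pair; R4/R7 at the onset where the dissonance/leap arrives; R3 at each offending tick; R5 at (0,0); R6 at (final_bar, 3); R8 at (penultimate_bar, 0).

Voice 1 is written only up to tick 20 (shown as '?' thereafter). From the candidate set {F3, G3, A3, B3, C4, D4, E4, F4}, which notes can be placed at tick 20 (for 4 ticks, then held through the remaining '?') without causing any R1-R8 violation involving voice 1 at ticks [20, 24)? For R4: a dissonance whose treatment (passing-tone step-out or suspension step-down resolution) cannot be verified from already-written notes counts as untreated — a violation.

{A3, D4, F4}

F3: violates R2,R7
G3: violates R4
A3: legal
B3: violates R4
C4: violates R1
D4: legal
E4: violates R4
F4: legal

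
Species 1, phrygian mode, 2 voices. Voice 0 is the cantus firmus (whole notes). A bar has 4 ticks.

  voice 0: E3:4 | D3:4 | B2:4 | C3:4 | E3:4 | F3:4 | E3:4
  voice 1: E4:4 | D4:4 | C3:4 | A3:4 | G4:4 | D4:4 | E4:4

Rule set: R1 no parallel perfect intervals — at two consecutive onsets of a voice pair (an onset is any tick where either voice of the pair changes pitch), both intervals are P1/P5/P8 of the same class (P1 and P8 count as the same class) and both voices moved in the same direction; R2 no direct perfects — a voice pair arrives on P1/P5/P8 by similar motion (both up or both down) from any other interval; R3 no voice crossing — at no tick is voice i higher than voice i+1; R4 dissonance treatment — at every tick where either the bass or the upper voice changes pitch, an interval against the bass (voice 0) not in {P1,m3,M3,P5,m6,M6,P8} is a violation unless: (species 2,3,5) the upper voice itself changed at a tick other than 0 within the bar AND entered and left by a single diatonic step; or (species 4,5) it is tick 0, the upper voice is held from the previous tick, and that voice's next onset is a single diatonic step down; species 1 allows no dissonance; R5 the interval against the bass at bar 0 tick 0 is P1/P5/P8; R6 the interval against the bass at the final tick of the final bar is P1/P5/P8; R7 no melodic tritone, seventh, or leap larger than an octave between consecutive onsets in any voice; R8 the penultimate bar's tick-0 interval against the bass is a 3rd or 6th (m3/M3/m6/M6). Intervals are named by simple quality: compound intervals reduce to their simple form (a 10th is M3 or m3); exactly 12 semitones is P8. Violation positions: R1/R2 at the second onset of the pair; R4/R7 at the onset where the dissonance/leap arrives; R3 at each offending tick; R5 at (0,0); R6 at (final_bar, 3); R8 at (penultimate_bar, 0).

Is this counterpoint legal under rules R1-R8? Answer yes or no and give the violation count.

bar 0: v0=E3 v1=E4 (P8)
bar 1: v0=D3 v1=D4 (P8)
bar 2: v0=B2 v1=C3 (m2)
bar 3: v0=C3 v1=A3 (M6)
bar 4: v0=E3 v1=G4 (m3)
bar 5: v0=F3 v1=D4 (M6)
bar 6: v0=E3 v1=E4 (P8)
  R1 @ bar1.0: E3/E4 P8 -> D3/D4 P8 similar
  R4 @ bar2.0: B2/C3 m2 untreated
  R7 @ bar2.0: D4->C3 leap 14st
  R7 @ bar4.0: A3->G4 leap 10st

No (4 violations)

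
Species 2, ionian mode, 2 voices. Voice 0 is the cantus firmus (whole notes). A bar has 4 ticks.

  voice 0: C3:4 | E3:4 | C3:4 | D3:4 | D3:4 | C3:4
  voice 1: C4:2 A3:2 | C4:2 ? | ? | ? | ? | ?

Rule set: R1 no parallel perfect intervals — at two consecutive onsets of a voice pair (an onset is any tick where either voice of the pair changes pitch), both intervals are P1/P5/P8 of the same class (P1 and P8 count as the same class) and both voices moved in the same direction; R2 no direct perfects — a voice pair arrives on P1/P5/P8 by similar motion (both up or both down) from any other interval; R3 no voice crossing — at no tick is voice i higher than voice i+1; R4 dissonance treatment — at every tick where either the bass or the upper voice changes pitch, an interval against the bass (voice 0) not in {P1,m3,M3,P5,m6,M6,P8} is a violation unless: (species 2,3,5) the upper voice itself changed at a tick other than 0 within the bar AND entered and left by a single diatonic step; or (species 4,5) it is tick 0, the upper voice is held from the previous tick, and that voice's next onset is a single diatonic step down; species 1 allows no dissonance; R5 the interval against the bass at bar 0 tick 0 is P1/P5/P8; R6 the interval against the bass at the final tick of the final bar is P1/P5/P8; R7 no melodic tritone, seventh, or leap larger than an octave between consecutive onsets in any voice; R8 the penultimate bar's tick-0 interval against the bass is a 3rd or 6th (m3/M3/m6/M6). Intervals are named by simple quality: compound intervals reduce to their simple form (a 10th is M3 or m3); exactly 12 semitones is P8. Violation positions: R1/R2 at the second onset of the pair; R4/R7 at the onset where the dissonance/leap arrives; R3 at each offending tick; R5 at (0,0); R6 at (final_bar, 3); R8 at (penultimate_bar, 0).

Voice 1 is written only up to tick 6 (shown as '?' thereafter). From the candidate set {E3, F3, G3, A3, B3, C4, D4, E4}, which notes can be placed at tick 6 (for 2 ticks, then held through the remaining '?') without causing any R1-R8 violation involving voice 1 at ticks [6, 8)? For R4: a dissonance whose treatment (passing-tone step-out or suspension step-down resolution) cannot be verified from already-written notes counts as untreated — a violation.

E3: legal
F3: violates R4
G3: legal
A3: violates R4
B3: legal
C4: legal
D4: violates R4
E4: legal

{B3, C4, E3, E4, G3}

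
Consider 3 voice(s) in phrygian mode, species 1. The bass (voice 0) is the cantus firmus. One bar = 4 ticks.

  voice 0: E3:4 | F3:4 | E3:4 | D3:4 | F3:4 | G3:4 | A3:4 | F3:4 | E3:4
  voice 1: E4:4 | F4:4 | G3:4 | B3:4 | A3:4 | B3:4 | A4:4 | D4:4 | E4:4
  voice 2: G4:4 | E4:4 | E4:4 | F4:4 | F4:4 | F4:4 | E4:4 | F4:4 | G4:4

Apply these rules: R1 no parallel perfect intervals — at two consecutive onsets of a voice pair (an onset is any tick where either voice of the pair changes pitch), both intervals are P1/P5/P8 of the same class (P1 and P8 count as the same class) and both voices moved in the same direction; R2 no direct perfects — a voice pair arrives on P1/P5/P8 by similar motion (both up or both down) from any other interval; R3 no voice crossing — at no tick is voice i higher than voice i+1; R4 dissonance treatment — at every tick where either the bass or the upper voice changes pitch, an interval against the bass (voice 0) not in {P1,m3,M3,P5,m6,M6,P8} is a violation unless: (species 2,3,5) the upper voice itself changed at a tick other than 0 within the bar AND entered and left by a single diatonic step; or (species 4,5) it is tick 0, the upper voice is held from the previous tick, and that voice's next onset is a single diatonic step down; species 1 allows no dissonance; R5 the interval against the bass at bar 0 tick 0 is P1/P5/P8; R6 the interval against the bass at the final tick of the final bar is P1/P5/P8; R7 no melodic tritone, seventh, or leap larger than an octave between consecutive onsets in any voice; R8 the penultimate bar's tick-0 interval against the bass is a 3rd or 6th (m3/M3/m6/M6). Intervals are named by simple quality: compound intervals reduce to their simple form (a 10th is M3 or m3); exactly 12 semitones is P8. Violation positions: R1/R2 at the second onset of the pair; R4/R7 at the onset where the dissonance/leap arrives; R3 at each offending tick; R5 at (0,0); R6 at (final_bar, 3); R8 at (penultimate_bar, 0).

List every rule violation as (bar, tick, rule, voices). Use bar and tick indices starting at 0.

(0, 0, R5, (0, 2))
(1, 0, R1, (0, 1))
(1, 0, R3, (1, 2))
(1, 0, R4, (0, 2))
(1, 1, R3, (1, 2))
(1, 2, R3, (1, 2))
(1, 3, R3, (1, 2))
(2, 0, R7, (1,))
(5, 0, R4, (0, 2))
(6, 0, R2, (0, 1))
(6, 0, R3, (1, 2))
(6, 0, R7, (1,))
(6, 1, R3, (1, 2))
(6, 2, R3, (1, 2))
(6, 3, R3, (1, 2))
(7, 0, R8, (0, 2))
(8, 3, R6, (0, 2))

bar 0: v0=E3 v1=E4 v2=G4 downbeat m3
bar 1: v0=F3 v1=F4 v2=E4 downbeat M7
bar 2: v0=E3 v1=G3 v2=E4 downbeat P8
bar 3: v0=D3 v1=B3 v2=F4 downbeat m3
bar 4: v0=F3 v1=A3 v2=F4 downbeat P8
bar 5: v0=G3 v1=B3 v2=F4 downbeat m7
bar 6: v0=A3 v1=A4 v2=E4 downbeat P5
bar 7: v0=F3 v1=D4 v2=F4 downbeat P8
bar 8: v0=E3 v1=E4 v2=G4 downbeat m3
  -> R5 @ bar 0 tick 0 v(0, 2): opens on m3
  -> R1 @ bar 1 tick 0 v(0, 1): E3/E4 P8 -> F3/F4 P8 similar
  -> R3 @ bar 1 tick 0 v(1, 2): F4 above E4
  -> R4 @ bar 1 tick 0 v(0, 2): F3/E4 M7 untreated
  -> R3 @ bar 1 tick 1 v(1, 2): F4 above E4
  -> R3 @ bar 1 tick 2 v(1, 2): F4 above E4
  -> R3 @ bar 1 tick 3 v(1, 2): F4 above E4
  -> R7 @ bar 2 tick 0 v(1,): F4->G3 leap 10st
  -> R4 @ bar 5 tick 0 v(0, 2): G3/F4 m7 untreated
  -> R2 @ bar 6 tick 0 v(0, 1): G3/B3 M3 -> A3/A4 P8 similar
  -> R3 @ bar 6 tick 0 v(1, 2): A4 above E4
  -> R7 @ bar 6 tick 0 v(1,): B3->A4 leap 10st
  -> R3 @ bar 6 tick 1 v(1, 2): A4 above E4
  -> R3 @ bar 6 tick 2 v(1, 2): A4 above E4
  -> R3 @ bar 6 tick 3 v(1, 2): A4 above E4
  -> R8 @ bar 7 tick 0 v(0, 2): penult P8 not 3rd/6th
  -> R6 @ bar 8 tick 3 v(0, 2): closes on m3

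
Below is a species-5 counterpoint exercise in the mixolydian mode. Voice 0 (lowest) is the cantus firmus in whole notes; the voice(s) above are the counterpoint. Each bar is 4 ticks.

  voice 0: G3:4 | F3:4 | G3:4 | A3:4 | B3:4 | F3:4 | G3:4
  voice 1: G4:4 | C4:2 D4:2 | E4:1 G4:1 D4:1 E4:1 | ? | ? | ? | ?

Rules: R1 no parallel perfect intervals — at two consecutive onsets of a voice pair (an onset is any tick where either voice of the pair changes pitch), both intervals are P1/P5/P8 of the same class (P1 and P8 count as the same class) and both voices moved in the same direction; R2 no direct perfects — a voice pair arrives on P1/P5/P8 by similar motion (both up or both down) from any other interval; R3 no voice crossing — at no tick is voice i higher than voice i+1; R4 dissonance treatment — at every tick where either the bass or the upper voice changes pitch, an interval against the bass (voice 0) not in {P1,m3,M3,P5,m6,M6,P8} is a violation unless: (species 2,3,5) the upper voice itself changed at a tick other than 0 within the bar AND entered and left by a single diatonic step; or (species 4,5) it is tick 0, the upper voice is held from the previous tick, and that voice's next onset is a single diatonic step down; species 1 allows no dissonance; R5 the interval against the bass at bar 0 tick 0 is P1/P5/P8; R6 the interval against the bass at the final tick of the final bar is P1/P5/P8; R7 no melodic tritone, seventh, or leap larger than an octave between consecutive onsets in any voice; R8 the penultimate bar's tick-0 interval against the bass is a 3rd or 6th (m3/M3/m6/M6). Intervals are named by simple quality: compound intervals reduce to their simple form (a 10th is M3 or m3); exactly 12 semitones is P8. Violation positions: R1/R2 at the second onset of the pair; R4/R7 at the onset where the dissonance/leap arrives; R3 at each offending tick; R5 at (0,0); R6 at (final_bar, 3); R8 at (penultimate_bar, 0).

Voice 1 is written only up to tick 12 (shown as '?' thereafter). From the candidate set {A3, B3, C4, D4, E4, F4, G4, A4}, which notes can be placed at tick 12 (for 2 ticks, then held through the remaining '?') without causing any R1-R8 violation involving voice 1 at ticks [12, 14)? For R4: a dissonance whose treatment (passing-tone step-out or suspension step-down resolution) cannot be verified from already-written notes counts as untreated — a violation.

{A3, C4, E4, F4}

A3: legal
B3: violates R4
C4: legal
D4: violates R4
E4: legal
F4: legal
G4: violates R4
A4: violates R2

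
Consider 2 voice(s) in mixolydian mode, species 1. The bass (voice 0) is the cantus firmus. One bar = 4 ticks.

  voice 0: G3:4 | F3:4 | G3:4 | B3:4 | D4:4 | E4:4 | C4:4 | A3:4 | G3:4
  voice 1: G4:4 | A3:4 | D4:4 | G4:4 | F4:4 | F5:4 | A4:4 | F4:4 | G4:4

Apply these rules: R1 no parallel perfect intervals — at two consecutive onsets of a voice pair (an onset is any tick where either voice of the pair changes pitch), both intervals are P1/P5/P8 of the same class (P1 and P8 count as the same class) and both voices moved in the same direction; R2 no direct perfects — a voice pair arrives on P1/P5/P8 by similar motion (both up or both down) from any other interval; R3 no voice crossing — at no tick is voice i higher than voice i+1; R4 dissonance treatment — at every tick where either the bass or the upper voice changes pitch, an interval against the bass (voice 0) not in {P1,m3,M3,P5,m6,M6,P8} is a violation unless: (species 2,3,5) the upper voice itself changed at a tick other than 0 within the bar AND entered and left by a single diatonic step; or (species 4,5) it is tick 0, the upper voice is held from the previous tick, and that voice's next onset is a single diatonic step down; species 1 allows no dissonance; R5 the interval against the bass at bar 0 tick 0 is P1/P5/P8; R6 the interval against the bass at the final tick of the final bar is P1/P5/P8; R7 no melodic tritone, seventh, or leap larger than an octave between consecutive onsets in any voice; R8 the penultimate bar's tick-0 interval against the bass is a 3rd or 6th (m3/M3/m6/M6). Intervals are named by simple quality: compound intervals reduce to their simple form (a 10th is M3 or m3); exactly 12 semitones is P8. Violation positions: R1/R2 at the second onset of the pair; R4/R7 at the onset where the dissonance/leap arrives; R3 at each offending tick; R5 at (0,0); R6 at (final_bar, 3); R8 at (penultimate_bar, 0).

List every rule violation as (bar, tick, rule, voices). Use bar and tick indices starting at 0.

bar 0: v0=G3 v1=G4 downbeat P8
bar 1: v0=F3 v1=A3 downbeat M3
bar 2: v0=G3 v1=D4 downbeat P5
bar 3: v0=B3 v1=G4 downbeat m6
bar 4: v0=D4 v1=F4 downbeat m3
bar 5: v0=E4 v1=F5 downbeat m2
bar 6: v0=C4 v1=A4 downbeat M6
bar 7: v0=A3 v1=F4 downbeat m6
bar 8: v0=G3 v1=G4 downbeat P8
  -> R7 @ bar 1 tick 0 v(1,): G4->A3 leap 10st
  -> R2 @ bar 2 tick 0 v(0, 1): F3/A3 M3 -> G3/D4 P5 similar
  -> R4 @ bar 5 tick 0 v(0, 1): E4/F5 m2 untreated

(1, 0, R7, (1,))
(2, 0, R2, (0, 1))
(5, 0, R4, (0, 1))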